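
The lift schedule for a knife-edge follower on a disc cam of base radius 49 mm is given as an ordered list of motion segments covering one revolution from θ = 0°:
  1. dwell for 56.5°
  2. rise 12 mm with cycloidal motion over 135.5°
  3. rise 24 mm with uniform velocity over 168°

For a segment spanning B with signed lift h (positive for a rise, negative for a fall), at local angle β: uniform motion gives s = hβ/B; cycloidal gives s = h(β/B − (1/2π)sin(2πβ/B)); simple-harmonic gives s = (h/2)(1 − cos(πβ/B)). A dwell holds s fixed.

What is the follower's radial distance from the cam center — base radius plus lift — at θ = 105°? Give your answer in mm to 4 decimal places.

seg 1 [0°–56.5°] dwell: s stays 0.0000
seg 2 [56.5°–192°] cycloidal, h=12: θ=105° here. β=48.5, B=135.5. 12·(0.3579 − sin(2π·0.3579)/(2π)) = 2.8079 → s = 2.8079
radial distance = base radius + s = 49 + 2.8079 = 51.8079

51.8079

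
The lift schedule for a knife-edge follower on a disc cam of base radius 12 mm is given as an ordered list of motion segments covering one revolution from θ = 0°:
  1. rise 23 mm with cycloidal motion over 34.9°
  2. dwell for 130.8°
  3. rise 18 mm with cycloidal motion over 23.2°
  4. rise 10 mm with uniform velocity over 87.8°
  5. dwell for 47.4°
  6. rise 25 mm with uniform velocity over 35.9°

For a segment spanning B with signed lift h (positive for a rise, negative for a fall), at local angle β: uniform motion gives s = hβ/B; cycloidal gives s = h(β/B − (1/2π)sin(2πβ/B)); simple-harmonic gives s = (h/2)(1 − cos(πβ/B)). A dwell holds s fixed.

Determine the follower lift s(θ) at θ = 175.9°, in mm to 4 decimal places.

seg 1 [0°–34.9°] cycloidal, h=23: full span → s += 23 → s = 23.0000
seg 2 [34.9°–165.7°] dwell: s stays 23.0000
seg 3 [165.7°–188.9°] cycloidal, h=18: θ=175.9° here. β=10.2, B=23.2. 18·(0.4397 − sin(2π·0.4397)/(2π)) = 6.8534 → s = 29.8534

29.8534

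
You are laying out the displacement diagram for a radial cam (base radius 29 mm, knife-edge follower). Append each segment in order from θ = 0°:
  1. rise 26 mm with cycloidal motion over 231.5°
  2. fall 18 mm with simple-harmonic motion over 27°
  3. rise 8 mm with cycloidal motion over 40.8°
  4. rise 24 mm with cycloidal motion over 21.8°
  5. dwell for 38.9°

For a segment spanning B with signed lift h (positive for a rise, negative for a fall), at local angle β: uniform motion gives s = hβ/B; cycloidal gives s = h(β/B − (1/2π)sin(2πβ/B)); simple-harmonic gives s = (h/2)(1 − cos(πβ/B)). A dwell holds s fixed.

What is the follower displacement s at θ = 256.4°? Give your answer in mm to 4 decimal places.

seg 1 [0°–231.5°] cycloidal, h=26: full span → s += 26 → s = 26.0000
seg 2 [231.5°–258.5°] simple-harmonic, h=-18: θ=256.4° here. β=24.9, B=27. -18/2·(1 − cos(π·0.9222)) = -17.7327 → s = 8.2673

8.2673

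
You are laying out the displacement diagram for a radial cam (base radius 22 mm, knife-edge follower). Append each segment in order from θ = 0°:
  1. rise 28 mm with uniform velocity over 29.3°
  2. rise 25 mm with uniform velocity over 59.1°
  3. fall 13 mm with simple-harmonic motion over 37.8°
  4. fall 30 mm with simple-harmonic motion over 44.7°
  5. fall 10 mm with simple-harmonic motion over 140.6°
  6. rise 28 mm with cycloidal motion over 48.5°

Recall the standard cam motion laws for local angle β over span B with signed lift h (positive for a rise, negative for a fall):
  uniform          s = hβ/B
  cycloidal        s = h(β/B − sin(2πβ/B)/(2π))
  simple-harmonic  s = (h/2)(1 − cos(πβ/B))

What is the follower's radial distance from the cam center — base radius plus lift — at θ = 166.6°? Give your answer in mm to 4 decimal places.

seg 1 [0°–29.3°] uniform, h=28: full span → s += 28 → s = 28.0000
seg 2 [29.3°–88.4°] uniform, h=25: full span → s += 25 → s = 53.0000
seg 3 [88.4°–126.2°] simple-harmonic, h=-13: full span → s += -13 → s = 40.0000
seg 4 [126.2°–170.9°] simple-harmonic, h=-30: θ=166.6° here. β=40.4, B=44.7. -30/2·(1 − cos(π·0.9038)) = -29.3202 → s = 10.6798
radial distance = base radius + s = 22 + 10.6798 = 32.6798

32.6798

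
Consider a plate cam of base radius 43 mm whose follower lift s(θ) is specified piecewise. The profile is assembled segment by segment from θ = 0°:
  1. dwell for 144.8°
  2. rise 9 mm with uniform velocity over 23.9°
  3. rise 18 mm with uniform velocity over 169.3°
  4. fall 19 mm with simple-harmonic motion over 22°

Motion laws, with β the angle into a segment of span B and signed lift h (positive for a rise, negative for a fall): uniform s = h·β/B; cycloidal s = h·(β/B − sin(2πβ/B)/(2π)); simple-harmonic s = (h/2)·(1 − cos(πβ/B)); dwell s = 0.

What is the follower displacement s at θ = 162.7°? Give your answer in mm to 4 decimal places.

seg 1 [0°–144.8°] dwell: s stays 0.0000
seg 2 [144.8°–168.7°] uniform, h=9: θ=162.7° here. β=17.9, B=23.9. 9·17.9/23.9 = 6.7406 → s = 6.7406

6.7406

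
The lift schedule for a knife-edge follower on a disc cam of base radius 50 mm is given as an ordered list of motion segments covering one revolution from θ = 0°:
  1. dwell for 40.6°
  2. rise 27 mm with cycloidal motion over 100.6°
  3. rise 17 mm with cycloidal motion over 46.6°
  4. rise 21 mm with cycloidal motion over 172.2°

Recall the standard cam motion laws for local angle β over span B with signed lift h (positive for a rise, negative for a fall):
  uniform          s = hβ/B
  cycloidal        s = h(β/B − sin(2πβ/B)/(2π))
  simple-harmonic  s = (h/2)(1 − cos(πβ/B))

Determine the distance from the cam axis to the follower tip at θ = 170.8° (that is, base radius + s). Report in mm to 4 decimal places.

seg 1 [0°–40.6°] dwell: s stays 0.0000
seg 2 [40.6°–141.2°] cycloidal, h=27: full span → s += 27 → s = 27.0000
seg 3 [141.2°–187.8°] cycloidal, h=17: θ=170.8° here. β=29.6, B=46.6. 17·(0.6352 − sin(2π·0.6352)/(2π)) = 12.8300 → s = 39.8300
radial distance = base radius + s = 50 + 39.8300 = 89.8300

89.8300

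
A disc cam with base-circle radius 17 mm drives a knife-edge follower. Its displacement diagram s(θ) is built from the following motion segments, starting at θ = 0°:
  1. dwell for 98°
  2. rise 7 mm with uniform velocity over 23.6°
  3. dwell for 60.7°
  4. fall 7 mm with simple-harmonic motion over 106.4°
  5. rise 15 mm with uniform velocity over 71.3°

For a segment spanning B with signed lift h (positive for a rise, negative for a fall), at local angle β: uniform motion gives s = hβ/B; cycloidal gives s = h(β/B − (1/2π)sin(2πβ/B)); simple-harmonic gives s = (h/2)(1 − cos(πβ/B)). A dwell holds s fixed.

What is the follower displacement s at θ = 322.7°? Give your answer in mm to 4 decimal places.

seg 1 [0°–98°] dwell: s stays 0.0000
seg 2 [98°–121.6°] uniform, h=7: full span → s += 7 → s = 7.0000
seg 3 [121.6°–182.3°] dwell: s stays 7.0000
seg 4 [182.3°–288.7°] simple-harmonic, h=-7: full span → s += -7 → s = 0.0000
seg 5 [288.7°–360°] uniform, h=15: θ=322.7° here. β=34, B=71.3. 15·34/71.3 = 7.1529 → s = 7.1529

7.1529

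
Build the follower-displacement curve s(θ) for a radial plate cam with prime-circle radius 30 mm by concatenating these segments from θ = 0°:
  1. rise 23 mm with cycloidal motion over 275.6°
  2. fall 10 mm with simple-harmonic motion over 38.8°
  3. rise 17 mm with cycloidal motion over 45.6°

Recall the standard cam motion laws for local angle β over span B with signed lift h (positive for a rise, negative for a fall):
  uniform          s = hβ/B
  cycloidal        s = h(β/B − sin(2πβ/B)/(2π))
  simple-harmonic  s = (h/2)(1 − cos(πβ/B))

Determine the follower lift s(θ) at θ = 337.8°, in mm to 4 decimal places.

seg 1 [0°–275.6°] cycloidal, h=23: full span → s += 23 → s = 23.0000
seg 2 [275.6°–314.4°] simple-harmonic, h=-10: full span → s += -10 → s = 13.0000
seg 3 [314.4°–360°] cycloidal, h=17: θ=337.8° here. β=23.4, B=45.6. 17·(0.5132 − sin(2π·0.5132)/(2π)) = 8.9471 → s = 21.9471

21.9471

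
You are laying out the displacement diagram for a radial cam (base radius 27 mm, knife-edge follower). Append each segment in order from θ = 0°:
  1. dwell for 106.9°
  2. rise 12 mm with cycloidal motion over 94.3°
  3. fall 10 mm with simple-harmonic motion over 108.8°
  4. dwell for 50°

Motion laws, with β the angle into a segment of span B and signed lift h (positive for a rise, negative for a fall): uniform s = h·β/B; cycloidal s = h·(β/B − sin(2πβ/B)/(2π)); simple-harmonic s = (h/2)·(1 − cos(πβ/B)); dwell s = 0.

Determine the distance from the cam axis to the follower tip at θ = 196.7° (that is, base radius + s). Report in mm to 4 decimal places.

seg 1 [0°–106.9°] dwell: s stays 0.0000
seg 2 [106.9°–201.2°] cycloidal, h=12: θ=196.7° here. β=89.8, B=94.3. 12·(0.9523 − sin(2π·0.9523)/(2π)) = 11.9915 → s = 11.9915
radial distance = base radius + s = 27 + 11.9915 = 38.9915

38.9915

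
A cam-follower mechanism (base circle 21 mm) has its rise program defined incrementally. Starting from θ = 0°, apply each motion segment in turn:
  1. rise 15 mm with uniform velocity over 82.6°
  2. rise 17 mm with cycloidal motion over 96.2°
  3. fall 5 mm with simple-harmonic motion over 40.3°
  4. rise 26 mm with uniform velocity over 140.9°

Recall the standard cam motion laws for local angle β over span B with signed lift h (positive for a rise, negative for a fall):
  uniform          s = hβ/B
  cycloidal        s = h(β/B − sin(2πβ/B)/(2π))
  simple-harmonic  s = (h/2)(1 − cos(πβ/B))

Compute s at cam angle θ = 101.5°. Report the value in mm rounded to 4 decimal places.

seg 1 [0°–82.6°] uniform, h=15: full span → s += 15 → s = 15.0000
seg 2 [82.6°–178.8°] cycloidal, h=17: θ=101.5° here. β=18.9, B=96.2. 17·(0.1965 − sin(2π·0.1965)/(2π)) = 0.7859 → s = 15.7859

15.7859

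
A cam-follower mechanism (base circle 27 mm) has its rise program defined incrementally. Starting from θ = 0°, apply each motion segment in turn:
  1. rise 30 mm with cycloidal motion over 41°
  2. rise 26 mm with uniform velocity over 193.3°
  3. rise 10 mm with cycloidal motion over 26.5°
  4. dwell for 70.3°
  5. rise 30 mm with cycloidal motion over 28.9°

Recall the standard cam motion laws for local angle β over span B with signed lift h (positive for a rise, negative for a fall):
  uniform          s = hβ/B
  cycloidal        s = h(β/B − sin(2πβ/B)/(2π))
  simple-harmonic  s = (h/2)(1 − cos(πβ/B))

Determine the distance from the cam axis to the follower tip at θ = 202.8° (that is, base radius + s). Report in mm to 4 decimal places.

seg 1 [0°–41°] cycloidal, h=30: full span → s += 30 → s = 30.0000
seg 2 [41°–234.3°] uniform, h=26: θ=202.8° here. β=161.8, B=193.3. 26·161.8/193.3 = 21.7631 → s = 51.7631
radial distance = base radius + s = 27 + 51.7631 = 78.7631

78.7631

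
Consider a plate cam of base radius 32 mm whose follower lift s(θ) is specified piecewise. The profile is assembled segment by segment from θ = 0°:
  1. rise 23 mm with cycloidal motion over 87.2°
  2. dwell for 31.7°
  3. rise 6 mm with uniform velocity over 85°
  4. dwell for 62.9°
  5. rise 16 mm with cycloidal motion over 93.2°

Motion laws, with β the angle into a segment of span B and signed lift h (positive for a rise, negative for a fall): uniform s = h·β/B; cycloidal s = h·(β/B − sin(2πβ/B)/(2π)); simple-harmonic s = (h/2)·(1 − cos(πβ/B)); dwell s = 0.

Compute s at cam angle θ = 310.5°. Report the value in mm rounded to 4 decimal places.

seg 1 [0°–87.2°] cycloidal, h=23: full span → s += 23 → s = 23.0000
seg 2 [87.2°–118.9°] dwell: s stays 23.0000
seg 3 [118.9°–203.9°] uniform, h=6: full span → s += 6 → s = 29.0000
seg 4 [203.9°–266.8°] dwell: s stays 29.0000
seg 5 [266.8°–360°] cycloidal, h=16: θ=310.5° here. β=43.7, B=93.2. 16·(0.4689 − sin(2π·0.4689)/(2π)) = 7.0075 → s = 36.0075

36.0075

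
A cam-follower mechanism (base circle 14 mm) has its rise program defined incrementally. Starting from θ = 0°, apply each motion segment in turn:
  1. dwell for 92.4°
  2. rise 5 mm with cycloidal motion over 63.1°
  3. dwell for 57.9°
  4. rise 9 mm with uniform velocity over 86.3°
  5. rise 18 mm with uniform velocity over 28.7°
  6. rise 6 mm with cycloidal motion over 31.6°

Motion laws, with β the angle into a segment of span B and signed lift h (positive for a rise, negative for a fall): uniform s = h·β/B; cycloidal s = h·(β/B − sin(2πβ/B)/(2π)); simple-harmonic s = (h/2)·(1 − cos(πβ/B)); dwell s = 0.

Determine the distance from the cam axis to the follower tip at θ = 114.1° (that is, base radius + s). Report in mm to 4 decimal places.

seg 1 [0°–92.4°] dwell: s stays 0.0000
seg 2 [92.4°–155.5°] cycloidal, h=5: θ=114.1° here. β=21.7, B=63.1. 5·(0.3439 − sin(2π·0.3439)/(2π)) = 1.0582 → s = 1.0582
radial distance = base radius + s = 14 + 1.0582 = 15.0582

15.0582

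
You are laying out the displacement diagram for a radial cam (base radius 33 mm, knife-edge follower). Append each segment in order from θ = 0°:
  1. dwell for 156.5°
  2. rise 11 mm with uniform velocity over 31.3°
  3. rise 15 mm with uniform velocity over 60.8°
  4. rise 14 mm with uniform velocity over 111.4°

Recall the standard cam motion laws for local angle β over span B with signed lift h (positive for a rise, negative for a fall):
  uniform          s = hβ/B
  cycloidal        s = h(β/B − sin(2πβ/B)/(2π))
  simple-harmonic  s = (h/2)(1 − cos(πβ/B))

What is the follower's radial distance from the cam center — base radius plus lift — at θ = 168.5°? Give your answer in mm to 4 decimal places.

seg 1 [0°–156.5°] dwell: s stays 0.0000
seg 2 [156.5°–187.8°] uniform, h=11: θ=168.5° here. β=12, B=31.3. 11·12/31.3 = 4.2173 → s = 4.2173
radial distance = base radius + s = 33 + 4.2173 = 37.2173

37.2173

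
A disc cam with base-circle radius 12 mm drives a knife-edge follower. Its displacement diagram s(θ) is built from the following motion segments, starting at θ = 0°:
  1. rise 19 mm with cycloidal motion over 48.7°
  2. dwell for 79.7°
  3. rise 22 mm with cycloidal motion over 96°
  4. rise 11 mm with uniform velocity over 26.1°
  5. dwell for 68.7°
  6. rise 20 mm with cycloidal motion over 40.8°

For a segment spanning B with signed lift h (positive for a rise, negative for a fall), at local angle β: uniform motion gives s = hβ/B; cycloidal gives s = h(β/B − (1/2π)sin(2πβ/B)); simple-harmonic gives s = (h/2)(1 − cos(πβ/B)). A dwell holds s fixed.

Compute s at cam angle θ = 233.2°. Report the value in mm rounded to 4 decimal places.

seg 1 [0°–48.7°] cycloidal, h=19: full span → s += 19 → s = 19.0000
seg 2 [48.7°–128.4°] dwell: s stays 19.0000
seg 3 [128.4°–224.4°] cycloidal, h=22: full span → s += 22 → s = 41.0000
seg 4 [224.4°–250.5°] uniform, h=11: θ=233.2° here. β=8.8, B=26.1. 11·8.8/26.1 = 3.7088 → s = 44.7088

44.7088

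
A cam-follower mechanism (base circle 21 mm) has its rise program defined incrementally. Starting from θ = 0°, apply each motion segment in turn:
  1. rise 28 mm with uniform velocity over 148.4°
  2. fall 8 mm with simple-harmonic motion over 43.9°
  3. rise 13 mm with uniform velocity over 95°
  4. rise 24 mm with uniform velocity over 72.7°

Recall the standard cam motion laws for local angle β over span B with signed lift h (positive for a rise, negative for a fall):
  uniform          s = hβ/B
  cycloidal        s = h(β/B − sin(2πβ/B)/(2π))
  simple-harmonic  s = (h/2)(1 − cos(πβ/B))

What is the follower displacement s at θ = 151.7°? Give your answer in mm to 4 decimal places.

seg 1 [0°–148.4°] uniform, h=28: full span → s += 28 → s = 28.0000
seg 2 [148.4°–192.3°] simple-harmonic, h=-8: θ=151.7° here. β=3.3, B=43.9. -8/2·(1 − cos(π·0.0752)) = -0.1110 → s = 27.8890

27.8890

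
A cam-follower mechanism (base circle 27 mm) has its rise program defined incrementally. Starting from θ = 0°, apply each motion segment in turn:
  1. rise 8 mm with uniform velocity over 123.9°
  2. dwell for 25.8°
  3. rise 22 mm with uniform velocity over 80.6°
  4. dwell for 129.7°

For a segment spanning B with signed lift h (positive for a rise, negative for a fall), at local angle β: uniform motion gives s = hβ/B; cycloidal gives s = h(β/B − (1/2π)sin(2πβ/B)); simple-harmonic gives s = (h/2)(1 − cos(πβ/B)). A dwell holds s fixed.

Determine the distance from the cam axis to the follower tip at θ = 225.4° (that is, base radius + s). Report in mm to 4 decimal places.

seg 1 [0°–123.9°] uniform, h=8: full span → s += 8 → s = 8.0000
seg 2 [123.9°–149.7°] dwell: s stays 8.0000
seg 3 [149.7°–230.3°] uniform, h=22: θ=225.4° here. β=75.7, B=80.6. 22·75.7/80.6 = 20.6625 → s = 28.6625
radial distance = base radius + s = 27 + 28.6625 = 55.6625

55.6625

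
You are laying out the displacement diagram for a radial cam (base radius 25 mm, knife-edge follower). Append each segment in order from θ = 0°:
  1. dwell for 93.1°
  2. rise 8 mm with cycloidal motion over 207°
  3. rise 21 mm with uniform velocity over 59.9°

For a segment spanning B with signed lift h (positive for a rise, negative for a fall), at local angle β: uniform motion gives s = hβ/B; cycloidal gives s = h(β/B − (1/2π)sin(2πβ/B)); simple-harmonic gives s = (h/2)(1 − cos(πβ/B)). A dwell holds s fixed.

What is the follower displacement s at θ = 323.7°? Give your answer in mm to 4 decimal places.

seg 1 [0°–93.1°] dwell: s stays 0.0000
seg 2 [93.1°–300.1°] cycloidal, h=8: full span → s += 8 → s = 8.0000
seg 3 [300.1°–360°] uniform, h=21: θ=323.7° here. β=23.6, B=59.9. 21·23.6/59.9 = 8.2738 → s = 16.2738

16.2738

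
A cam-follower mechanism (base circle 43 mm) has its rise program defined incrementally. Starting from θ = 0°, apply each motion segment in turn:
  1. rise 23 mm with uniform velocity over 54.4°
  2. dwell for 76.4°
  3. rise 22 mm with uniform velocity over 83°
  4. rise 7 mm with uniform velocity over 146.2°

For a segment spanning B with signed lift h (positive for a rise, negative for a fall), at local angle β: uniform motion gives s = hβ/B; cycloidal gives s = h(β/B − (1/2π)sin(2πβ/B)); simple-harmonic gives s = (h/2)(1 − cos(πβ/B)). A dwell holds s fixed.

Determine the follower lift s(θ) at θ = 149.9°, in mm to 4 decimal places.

seg 1 [0°–54.4°] uniform, h=23: full span → s += 23 → s = 23.0000
seg 2 [54.4°–130.8°] dwell: s stays 23.0000
seg 3 [130.8°–213.8°] uniform, h=22: θ=149.9° here. β=19.1, B=83. 22·19.1/83 = 5.0627 → s = 28.0627

28.0627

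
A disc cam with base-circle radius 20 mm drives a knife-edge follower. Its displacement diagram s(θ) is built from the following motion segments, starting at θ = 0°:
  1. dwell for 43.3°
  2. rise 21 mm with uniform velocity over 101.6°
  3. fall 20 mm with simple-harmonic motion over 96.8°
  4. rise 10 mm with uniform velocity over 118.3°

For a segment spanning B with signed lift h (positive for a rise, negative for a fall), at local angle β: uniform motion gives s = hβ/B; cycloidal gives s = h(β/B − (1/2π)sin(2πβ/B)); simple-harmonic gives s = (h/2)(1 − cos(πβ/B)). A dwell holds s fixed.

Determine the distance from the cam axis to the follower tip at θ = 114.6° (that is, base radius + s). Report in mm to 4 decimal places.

seg 1 [0°–43.3°] dwell: s stays 0.0000
seg 2 [43.3°–144.9°] uniform, h=21: θ=114.6° here. β=71.3, B=101.6. 21·71.3/101.6 = 14.7372 → s = 14.7372
radial distance = base radius + s = 20 + 14.7372 = 34.7372

34.7372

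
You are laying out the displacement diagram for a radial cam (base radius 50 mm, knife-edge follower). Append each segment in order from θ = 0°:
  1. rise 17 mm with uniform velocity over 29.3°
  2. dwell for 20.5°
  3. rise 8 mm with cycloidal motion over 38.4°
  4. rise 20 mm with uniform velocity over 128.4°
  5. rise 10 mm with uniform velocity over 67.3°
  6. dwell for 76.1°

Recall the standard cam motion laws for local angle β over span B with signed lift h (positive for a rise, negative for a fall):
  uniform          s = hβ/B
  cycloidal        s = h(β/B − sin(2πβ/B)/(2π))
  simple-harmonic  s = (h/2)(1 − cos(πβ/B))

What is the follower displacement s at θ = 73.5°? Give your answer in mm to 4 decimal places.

seg 1 [0°–29.3°] uniform, h=17: full span → s += 17 → s = 17.0000
seg 2 [29.3°–49.8°] dwell: s stays 17.0000
seg 3 [49.8°–88.2°] cycloidal, h=8: θ=73.5° here. β=23.7, B=38.4. 8·(0.6172 − sin(2π·0.6172)/(2π)) = 5.7926 → s = 22.7926

22.7926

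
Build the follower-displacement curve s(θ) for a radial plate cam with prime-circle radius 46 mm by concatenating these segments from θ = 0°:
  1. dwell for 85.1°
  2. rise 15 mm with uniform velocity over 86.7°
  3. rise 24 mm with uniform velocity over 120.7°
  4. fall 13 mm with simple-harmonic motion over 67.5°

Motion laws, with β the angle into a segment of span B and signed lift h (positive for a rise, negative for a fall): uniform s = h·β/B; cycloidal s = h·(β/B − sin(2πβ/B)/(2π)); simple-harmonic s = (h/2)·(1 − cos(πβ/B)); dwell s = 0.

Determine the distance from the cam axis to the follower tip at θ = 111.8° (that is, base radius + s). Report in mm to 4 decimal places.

seg 1 [0°–85.1°] dwell: s stays 0.0000
seg 2 [85.1°–171.8°] uniform, h=15: θ=111.8° here. β=26.7, B=86.7. 15·26.7/86.7 = 4.6194 → s = 4.6194
radial distance = base radius + s = 46 + 4.6194 = 50.6194

50.6194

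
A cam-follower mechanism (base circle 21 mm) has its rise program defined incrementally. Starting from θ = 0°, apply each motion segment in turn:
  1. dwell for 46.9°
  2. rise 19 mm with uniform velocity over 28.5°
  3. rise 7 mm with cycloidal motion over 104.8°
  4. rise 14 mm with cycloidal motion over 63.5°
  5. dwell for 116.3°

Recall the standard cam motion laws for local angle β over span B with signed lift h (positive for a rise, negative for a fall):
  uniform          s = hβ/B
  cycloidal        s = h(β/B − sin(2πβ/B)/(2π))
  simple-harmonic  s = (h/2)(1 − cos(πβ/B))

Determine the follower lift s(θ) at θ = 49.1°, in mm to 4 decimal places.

seg 1 [0°–46.9°] dwell: s stays 0.0000
seg 2 [46.9°–75.4°] uniform, h=19: θ=49.1° here. β=2.2, B=28.5. 19·2.2/28.5 = 1.4667 → s = 1.4667

1.4667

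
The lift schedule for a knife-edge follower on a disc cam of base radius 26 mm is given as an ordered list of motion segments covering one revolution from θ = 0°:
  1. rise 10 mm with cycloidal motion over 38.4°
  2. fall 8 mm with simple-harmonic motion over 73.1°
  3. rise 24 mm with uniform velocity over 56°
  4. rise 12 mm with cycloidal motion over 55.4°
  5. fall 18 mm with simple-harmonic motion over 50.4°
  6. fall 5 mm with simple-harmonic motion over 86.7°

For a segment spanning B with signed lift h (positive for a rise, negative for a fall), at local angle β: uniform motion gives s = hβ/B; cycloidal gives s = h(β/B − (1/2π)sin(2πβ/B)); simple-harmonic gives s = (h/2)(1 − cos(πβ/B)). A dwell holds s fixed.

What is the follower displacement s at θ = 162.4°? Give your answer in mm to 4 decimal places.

seg 1 [0°–38.4°] cycloidal, h=10: full span → s += 10 → s = 10.0000
seg 2 [38.4°–111.5°] simple-harmonic, h=-8: full span → s += -8 → s = 2.0000
seg 3 [111.5°–167.5°] uniform, h=24: θ=162.4° here. β=50.9, B=56. 24·50.9/56 = 21.8143 → s = 23.8143

23.8143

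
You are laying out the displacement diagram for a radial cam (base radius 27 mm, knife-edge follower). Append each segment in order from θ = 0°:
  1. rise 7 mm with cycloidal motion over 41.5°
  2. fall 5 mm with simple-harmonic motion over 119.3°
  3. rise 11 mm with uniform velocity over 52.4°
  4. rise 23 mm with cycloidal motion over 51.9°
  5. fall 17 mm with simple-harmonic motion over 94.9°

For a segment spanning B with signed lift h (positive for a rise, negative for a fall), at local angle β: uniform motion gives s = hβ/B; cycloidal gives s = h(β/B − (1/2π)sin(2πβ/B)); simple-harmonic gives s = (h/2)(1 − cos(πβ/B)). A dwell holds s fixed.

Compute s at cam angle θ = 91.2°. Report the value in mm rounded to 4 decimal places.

seg 1 [0°–41.5°] cycloidal, h=7: full span → s += 7 → s = 7.0000
seg 2 [41.5°–160.8°] simple-harmonic, h=-5: θ=91.2° here. β=49.7, B=119.3. -5/2·(1 − cos(π·0.4166)) = -1.8524 → s = 5.1476

5.1476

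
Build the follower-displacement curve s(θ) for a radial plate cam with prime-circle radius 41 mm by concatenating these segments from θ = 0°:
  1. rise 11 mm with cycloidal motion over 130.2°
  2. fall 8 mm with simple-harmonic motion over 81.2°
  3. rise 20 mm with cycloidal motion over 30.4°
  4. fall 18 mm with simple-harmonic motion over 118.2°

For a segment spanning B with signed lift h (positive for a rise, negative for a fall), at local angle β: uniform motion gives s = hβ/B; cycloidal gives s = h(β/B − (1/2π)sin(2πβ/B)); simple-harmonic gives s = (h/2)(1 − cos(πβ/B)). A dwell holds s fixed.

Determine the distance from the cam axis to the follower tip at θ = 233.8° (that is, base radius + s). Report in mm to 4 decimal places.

seg 1 [0°–130.2°] cycloidal, h=11: full span → s += 11 → s = 11.0000
seg 2 [130.2°–211.4°] simple-harmonic, h=-8: full span → s += -8 → s = 3.0000
seg 3 [211.4°–241.8°] cycloidal, h=20: θ=233.8° here. β=22.4, B=30.4. 20·(0.7368 − sin(2π·0.7368)/(2π)) = 17.9091 → s = 20.9091
radial distance = base radius + s = 41 + 20.9091 = 61.9091

61.9091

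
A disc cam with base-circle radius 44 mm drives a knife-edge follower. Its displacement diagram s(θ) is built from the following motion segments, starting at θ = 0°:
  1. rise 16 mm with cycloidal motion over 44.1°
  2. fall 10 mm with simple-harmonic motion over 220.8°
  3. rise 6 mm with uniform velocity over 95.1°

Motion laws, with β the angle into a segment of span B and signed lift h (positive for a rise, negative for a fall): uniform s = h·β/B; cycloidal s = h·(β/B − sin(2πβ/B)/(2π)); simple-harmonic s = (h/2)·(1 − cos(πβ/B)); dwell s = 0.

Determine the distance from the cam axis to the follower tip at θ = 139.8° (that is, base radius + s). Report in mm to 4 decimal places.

seg 1 [0°–44.1°] cycloidal, h=16: full span → s += 16 → s = 16.0000
seg 2 [44.1°–264.9°] simple-harmonic, h=-10: θ=139.8° here. β=95.7, B=220.8. -10/2·(1 − cos(π·0.4334)) = -3.9618 → s = 12.0382
radial distance = base radius + s = 44 + 12.0382 = 56.0382

56.0382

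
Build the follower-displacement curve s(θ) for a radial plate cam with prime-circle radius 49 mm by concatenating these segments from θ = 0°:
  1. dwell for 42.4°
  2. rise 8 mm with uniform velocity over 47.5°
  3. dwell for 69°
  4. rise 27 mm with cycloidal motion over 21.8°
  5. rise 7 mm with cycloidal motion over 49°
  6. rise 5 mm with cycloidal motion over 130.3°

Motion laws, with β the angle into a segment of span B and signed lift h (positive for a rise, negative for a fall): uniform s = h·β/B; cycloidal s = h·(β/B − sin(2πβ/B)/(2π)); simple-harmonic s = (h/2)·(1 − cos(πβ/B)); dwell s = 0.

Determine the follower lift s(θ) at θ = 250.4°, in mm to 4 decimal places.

seg 1 [0°–42.4°] dwell: s stays 0.0000
seg 2 [42.4°–89.9°] uniform, h=8: full span → s += 8 → s = 8.0000
seg 3 [89.9°–158.9°] dwell: s stays 8.0000
seg 4 [158.9°–180.7°] cycloidal, h=27: full span → s += 27 → s = 35.0000
seg 5 [180.7°–229.7°] cycloidal, h=7: full span → s += 7 → s = 42.0000
seg 6 [229.7°–360°] cycloidal, h=5: θ=250.4° here. β=20.7, B=130.3. 5·(0.1589 − sin(2π·0.1589)/(2π)) = 0.1255 → s = 42.1255

42.1255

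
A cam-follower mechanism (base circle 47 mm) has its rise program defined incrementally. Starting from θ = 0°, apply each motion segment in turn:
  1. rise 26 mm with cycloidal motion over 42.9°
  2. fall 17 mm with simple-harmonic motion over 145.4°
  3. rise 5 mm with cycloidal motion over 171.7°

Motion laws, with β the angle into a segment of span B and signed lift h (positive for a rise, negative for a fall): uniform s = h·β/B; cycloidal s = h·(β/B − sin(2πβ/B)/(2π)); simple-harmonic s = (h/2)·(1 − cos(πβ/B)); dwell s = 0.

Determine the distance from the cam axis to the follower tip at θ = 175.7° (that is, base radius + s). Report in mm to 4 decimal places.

seg 1 [0°–42.9°] cycloidal, h=26: full span → s += 26 → s = 26.0000
seg 2 [42.9°–188.3°] simple-harmonic, h=-17: θ=175.7° here. β=132.8, B=145.4. -17/2·(1 − cos(π·0.9133)) = -16.6869 → s = 9.3131
radial distance = base radius + s = 47 + 9.3131 = 56.3131

56.3131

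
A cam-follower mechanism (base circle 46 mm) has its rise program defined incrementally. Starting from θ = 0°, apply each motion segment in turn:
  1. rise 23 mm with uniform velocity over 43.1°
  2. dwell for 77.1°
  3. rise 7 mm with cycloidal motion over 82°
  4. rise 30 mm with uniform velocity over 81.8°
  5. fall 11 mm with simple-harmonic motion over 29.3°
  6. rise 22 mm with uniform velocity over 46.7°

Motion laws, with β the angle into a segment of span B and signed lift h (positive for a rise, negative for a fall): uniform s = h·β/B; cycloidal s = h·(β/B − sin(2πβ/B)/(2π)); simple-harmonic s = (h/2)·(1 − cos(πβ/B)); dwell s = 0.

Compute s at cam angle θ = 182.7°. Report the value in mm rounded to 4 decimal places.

seg 1 [0°–43.1°] uniform, h=23: full span → s += 23 → s = 23.0000
seg 2 [43.1°–120.2°] dwell: s stays 23.0000
seg 3 [120.2°–202.2°] cycloidal, h=7: θ=182.7° here. β=62.5, B=82. 7·(0.7622 − sin(2π·0.7622)/(2π)) = 6.4462 → s = 29.4462

29.4462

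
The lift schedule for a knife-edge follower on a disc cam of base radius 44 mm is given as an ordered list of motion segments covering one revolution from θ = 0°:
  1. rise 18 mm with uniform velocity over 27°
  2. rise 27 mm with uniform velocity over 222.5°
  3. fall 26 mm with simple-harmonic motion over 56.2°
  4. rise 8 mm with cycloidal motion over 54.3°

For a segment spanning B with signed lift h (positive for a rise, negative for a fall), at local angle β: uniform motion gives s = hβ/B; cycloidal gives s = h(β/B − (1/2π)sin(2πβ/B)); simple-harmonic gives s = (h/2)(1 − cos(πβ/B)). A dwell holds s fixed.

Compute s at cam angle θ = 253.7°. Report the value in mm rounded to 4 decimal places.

seg 1 [0°–27°] uniform, h=18: full span → s += 18 → s = 18.0000
seg 2 [27°–249.5°] uniform, h=27: full span → s += 27 → s = 45.0000
seg 3 [249.5°–305.7°] simple-harmonic, h=-26: θ=253.7° here. β=4.2, B=56.2. -26/2·(1 − cos(π·0.0747)) = -0.3567 → s = 44.6433

44.6433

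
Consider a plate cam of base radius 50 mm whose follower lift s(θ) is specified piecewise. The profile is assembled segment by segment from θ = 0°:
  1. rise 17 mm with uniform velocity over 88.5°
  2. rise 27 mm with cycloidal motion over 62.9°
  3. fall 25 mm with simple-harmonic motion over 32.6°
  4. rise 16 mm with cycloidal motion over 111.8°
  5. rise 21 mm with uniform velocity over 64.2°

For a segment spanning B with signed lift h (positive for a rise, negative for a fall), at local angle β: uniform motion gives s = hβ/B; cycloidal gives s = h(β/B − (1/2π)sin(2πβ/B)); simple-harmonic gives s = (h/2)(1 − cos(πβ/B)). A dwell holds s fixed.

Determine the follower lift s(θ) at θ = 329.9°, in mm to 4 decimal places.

seg 1 [0°–88.5°] uniform, h=17: full span → s += 17 → s = 17.0000
seg 2 [88.5°–151.4°] cycloidal, h=27: full span → s += 27 → s = 44.0000
seg 3 [151.4°–184°] simple-harmonic, h=-25: full span → s += -25 → s = 19.0000
seg 4 [184°–295.8°] cycloidal, h=16: full span → s += 16 → s = 35.0000
seg 5 [295.8°–360°] uniform, h=21: θ=329.9° here. β=34.1, B=64.2. 21·34.1/64.2 = 11.1542 → s = 46.1542

46.1542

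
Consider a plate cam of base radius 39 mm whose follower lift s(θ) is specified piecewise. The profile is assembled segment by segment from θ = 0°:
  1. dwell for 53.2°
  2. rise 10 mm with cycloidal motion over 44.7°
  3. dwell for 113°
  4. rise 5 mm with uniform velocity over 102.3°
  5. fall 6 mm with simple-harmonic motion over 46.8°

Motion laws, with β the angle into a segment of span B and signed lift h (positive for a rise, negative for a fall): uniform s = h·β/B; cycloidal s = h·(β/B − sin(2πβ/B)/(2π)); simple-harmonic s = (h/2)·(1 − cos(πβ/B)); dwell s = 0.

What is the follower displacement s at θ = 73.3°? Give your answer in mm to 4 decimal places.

seg 1 [0°–53.2°] dwell: s stays 0.0000
seg 2 [53.2°–97.9°] cycloidal, h=10: θ=73.3° here. β=20.1, B=44.7. 10·(0.4497 − sin(2π·0.4497)/(2π)) = 4.0016 → s = 4.0016

4.0016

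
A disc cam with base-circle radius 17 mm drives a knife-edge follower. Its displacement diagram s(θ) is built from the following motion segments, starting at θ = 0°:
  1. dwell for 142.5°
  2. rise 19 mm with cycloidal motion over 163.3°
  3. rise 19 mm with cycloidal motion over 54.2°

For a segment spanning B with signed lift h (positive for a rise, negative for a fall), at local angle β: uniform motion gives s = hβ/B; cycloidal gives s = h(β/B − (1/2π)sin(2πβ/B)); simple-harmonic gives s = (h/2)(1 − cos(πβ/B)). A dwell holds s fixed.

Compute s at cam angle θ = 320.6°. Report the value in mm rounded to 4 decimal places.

seg 1 [0°–142.5°] dwell: s stays 0.0000
seg 2 [142.5°–305.8°] cycloidal, h=19: full span → s += 19 → s = 19.0000
seg 3 [305.8°–360°] cycloidal, h=19: θ=320.6° here. β=14.8, B=54.2. 19·(0.2731 − sin(2π·0.2731)/(2π)) = 2.1959 → s = 21.1959

21.1959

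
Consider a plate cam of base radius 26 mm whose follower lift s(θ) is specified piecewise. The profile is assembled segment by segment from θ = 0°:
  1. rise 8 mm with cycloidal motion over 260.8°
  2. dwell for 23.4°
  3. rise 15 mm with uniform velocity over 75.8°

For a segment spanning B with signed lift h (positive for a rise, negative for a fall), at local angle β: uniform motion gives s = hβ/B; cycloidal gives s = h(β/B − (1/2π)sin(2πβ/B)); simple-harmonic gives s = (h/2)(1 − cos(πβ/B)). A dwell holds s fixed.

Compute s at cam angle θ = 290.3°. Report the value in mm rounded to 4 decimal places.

seg 1 [0°–260.8°] cycloidal, h=8: full span → s += 8 → s = 8.0000
seg 2 [260.8°–284.2°] dwell: s stays 8.0000
seg 3 [284.2°–360°] uniform, h=15: θ=290.3° here. β=6.1, B=75.8. 15·6.1/75.8 = 1.2071 → s = 9.2071

9.2071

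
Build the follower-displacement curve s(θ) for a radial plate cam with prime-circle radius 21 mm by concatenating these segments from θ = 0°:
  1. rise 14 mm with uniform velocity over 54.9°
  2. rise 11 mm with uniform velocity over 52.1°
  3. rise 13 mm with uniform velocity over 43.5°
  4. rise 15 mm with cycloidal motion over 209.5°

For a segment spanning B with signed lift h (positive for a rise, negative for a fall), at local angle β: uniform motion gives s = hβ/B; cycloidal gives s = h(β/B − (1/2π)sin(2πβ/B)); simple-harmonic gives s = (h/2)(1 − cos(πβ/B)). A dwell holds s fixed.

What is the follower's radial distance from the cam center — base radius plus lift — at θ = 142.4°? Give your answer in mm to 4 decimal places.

seg 1 [0°–54.9°] uniform, h=14: full span → s += 14 → s = 14.0000
seg 2 [54.9°–107°] uniform, h=11: full span → s += 11 → s = 25.0000
seg 3 [107°–150.5°] uniform, h=13: θ=142.4° here. β=35.4, B=43.5. 13·35.4/43.5 = 10.5793 → s = 35.5793
radial distance = base radius + s = 21 + 35.5793 = 56.5793

56.5793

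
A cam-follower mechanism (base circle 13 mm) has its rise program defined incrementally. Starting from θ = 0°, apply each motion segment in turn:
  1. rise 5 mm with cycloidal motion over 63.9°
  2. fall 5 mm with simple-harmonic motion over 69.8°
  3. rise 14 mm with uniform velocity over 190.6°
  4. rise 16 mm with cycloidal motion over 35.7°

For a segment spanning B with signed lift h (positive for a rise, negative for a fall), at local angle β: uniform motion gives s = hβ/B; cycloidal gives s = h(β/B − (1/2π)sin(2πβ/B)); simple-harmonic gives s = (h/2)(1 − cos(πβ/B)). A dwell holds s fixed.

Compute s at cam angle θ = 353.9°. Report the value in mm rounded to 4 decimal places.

seg 1 [0°–63.9°] cycloidal, h=5: full span → s += 5 → s = 5.0000
seg 2 [63.9°–133.7°] simple-harmonic, h=-5: full span → s += -5 → s = 0.0000
seg 3 [133.7°–324.3°] uniform, h=14: full span → s += 14 → s = 14.0000
seg 4 [324.3°–360°] cycloidal, h=16: θ=353.9° here. β=29.6, B=35.7. 16·(0.8291 − sin(2π·0.8291)/(2π)) = 15.5043 → s = 29.5043

29.5043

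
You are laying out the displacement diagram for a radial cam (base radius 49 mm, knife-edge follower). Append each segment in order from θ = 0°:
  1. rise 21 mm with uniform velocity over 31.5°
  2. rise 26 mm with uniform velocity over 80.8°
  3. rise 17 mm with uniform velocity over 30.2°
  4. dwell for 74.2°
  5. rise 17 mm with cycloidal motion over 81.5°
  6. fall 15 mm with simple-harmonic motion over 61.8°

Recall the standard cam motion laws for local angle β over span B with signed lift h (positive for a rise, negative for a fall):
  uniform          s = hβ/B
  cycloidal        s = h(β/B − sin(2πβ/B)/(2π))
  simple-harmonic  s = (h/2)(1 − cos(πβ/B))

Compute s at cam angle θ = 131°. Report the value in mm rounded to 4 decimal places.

seg 1 [0°–31.5°] uniform, h=21: full span → s += 21 → s = 21.0000
seg 2 [31.5°–112.3°] uniform, h=26: full span → s += 26 → s = 47.0000
seg 3 [112.3°–142.5°] uniform, h=17: θ=131° here. β=18.7, B=30.2. 17·18.7/30.2 = 10.5265 → s = 57.5265

57.5265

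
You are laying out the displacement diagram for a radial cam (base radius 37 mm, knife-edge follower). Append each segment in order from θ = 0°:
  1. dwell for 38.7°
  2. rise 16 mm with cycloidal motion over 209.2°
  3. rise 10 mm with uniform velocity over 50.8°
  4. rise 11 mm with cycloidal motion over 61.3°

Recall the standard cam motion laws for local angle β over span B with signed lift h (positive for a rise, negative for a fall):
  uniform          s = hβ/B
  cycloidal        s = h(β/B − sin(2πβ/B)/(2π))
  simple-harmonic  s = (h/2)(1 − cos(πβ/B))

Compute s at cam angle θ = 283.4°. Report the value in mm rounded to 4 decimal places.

seg 1 [0°–38.7°] dwell: s stays 0.0000
seg 2 [38.7°–247.9°] cycloidal, h=16: full span → s += 16 → s = 16.0000
seg 3 [247.9°–298.7°] uniform, h=10: θ=283.4° here. β=35.5, B=50.8. 10·35.5/50.8 = 6.9882 → s = 22.9882

22.9882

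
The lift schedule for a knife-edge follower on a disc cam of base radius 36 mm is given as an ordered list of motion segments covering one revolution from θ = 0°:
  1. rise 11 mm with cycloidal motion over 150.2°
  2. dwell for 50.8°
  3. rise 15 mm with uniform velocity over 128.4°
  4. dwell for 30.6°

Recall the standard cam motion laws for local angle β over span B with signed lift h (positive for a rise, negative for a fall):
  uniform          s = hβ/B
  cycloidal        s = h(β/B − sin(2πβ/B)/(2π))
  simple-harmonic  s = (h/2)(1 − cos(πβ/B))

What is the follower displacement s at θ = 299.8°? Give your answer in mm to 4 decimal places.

seg 1 [0°–150.2°] cycloidal, h=11: full span → s += 11 → s = 11.0000
seg 2 [150.2°–201°] dwell: s stays 11.0000
seg 3 [201°–329.4°] uniform, h=15: θ=299.8° here. β=98.8, B=128.4. 15·98.8/128.4 = 11.5421 → s = 22.5421

22.5421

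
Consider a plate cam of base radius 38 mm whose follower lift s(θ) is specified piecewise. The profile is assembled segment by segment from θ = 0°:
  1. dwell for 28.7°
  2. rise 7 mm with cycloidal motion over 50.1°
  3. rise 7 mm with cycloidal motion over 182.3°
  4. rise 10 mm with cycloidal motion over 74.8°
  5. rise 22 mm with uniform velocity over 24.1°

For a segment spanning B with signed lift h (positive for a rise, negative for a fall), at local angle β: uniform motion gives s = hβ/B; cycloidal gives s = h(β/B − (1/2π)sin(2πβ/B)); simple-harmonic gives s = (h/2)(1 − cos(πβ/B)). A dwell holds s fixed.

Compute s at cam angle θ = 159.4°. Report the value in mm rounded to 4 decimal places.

seg 1 [0°–28.7°] dwell: s stays 0.0000
seg 2 [28.7°–78.8°] cycloidal, h=7: full span → s += 7 → s = 7.0000
seg 3 [78.8°–261.1°] cycloidal, h=7: θ=159.4° here. β=80.6, B=182.3. 7·(0.4421 − sin(2π·0.4421)/(2π)) = 2.6987 → s = 9.6987

9.6987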